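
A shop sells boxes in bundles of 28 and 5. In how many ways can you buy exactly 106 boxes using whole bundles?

1

Need nonnegative integers with 28j + 5k = 106.
gcd(28, 5) = 1, and 28·(2) + 5·(-11) = 1.
So (j₀, k₀) = (212, -1166); general j = 212 + 5t, k = -1166 - 28t.
j ≥ 0 ⇒ t ≥ -42; k ≥ 0 ⇒ t ≤ -42. That's 1 value of t.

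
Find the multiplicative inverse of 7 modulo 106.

gcd(106, 7) = 1.
By Bézout, 7·(-15) + 106·(1) = 1.
So 7·-15 ≡ 1 (mod 106), and -15 mod 106 = 91.

91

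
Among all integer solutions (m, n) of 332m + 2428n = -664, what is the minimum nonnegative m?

gcd(2428, 332) = 4  (2428 = 7·332 + 104, 332 = 3·104 + 20, 104 = 5·20 + 4, 20 = 5·4).
4 divides -664, so solutions exist.
Back-substituting, 332·(-117) + 2428·(16) = 4.
Scale by -664/4 = -166: (m₀, n₀) = (19422, -2656).
General solution: m = 19422 + 607t, n = -2656 - 83t for integer t.
m ≥ 0: smallest is 19422 mod 607 = 605 (at t = -31), with n = -83.

605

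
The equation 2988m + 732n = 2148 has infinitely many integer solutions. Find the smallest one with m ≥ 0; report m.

48

gcd(2988, 732) = 12.
12 divides 2148, so solutions exist.
By Bézout, 2988·(-12) + 732·(49) = 12.
Scale by 2148/12 = 179: (m₀, n₀) = (-2148, 8771).
General solution: m = -2148 + 61t, n = 8771 - 249t for integer t.
m ≥ 0: smallest is -2148 mod 61 = 48 (at t = 36), with n = -193.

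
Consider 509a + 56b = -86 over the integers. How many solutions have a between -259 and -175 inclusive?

1

gcd(509, 56):
  509 = 9·56 + 5
  56 = 11·5 + 1
  5 = 5·1
so gcd(509, 56) = 1.
Back-substitute for Bézout coefficients:
  1 = 56 - 11·5
  ... = 509·(-11) + 56·(100)
Scale by -86: particular solution (946, -8600); reduce a mod 56: (50, -456).
General solution: a = 50 + 56t, b = -456 - 509t for integer t.
-259 ≤ 50 + 56t ≤ -175 gives t ∈ [-5, -5], which is 1 value.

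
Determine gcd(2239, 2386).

gcd(2386, 2239):
  2386 = 1×2239 + 147
  2239 = 15×147 + 34
  147 = 4×34 + 11
  34 = 3×11 + 1
  11 = 11×1
so gcd(2386, 2239) = 1.

1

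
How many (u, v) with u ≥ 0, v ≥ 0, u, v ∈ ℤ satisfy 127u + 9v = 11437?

gcd(127, 9) = 1  (127 = 14×9 + 1, 9 = 9×1).
Back-substituting, 127×(1) + 9×(-14) = 1.
Scale by 11437: one solution is (11437, -160118). Reduce u mod 9: (7, 1172).
General: u = 7 + 9t, v = 1172 - 127t.
u ≥ 0 ⇒ t ≥ 0; v ≥ 0 ⇒ t ≤ 9. So t ∈ [0, 9]: 10 solutions.

10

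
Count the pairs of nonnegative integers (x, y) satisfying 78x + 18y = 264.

1

gcd(78, 18) = 6  (78 = 4×18 + 6, 18 = 3×6).
Back-substituting, 78×(1) + 18×(-4) = 6.
Scale by 44: one solution is (44, -176). Reduce x mod 3: (2, 6).
General: x = 2 + 3t, y = 6 - 13t.
x ≥ 0 ⇒ t ≥ 0; y ≥ 0 ⇒ t ≤ 0. So t ∈ [0, 0]: 1 solution.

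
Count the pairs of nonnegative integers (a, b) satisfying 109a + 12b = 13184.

gcd(109, 12):
  109 = 9*12 + 1
  12 = 12*1
so gcd(109, 12) = 1.
Back-substitute for Bézout coefficients:
  1 = 109 - 9*12
  ... = 109*(1) + 12*(-9)
Scale by 13184: one solution is (13184, -118656). Reduce a mod 12: (8, 1026).
General: a = 8 + 12t, b = 1026 - 109t.
a ≥ 0 ⇒ t ≥ 0; b ≥ 0 ⇒ t ≤ 9. So t ∈ [0, 9]: 10 solutions.

10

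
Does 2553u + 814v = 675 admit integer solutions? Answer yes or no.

no

gcd(2553, 814) = 37.
37 does not divide 675 (remainder 9), so no integer solutions.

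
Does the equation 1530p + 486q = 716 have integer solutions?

no

gcd(1530, 486) = 18  (1530 = 3·486 + 72, 486 = 6·72 + 54, 72 = 1·54 + 18, 54 = 3·18).
18 does not divide 716 (remainder 14), so no integer solutions.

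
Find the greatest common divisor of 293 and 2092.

gcd(2092, 293):
  2092 = 7*293 + 41
  293 = 7*41 + 6
  41 = 6*6 + 5
  6 = 1*5 + 1
  5 = 5*1
so gcd(2092, 293) = 1.

1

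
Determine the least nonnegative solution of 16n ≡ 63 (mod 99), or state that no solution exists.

72

gcd(99, 16) = 1  (99 = 6*16 + 3, 16 = 5*3 + 1, 3 = 3*1).
1 divides 63, so solutions exist.
Back-substituting, 16*(31) + 99*(-5) = 1.
So 16*(31) ≡ 1 (mod 99); multiply by 63: n ≡ 1953 (mod 99).
Smallest nonnegative: n = 1953 mod 99 = 72.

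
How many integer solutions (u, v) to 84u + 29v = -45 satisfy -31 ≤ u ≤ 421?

16

gcd(84, 29):
  84 = 2·29 + 26
  29 = 1·26 + 3
  26 = 8·3 + 2
  3 = 1·2 + 1
  2 = 2·1
so gcd(84, 29) = 1.
Back-substitute for Bézout coefficients:
  1 = 3 - 1·2
  ... = 84·(-10) + 29·(29)
Scale by -45: particular solution (450, -1305); reduce u mod 29: (15, -45).
General solution: u = 15 + 29t, v = -45 - 84t for integer t.
-31 ≤ 15 + 29t ≤ 421 gives t ∈ [-1, 14], which is 16 values.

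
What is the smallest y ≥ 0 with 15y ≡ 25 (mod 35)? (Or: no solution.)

gcd(35, 15) = 5  (35 = 2×15 + 5, 15 = 3×5).
5 divides 25, so solutions exist.
Back-substituting, 15×(-2) + 35×(1) = 5.
So 15×(-2) ≡ 5 (mod 35); multiply by 5: y ≡ -10 (mod 7).
Smallest nonnegative: y = -10 mod 7 = 4.

4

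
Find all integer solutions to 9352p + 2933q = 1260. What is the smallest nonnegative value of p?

172

gcd(9352, 2933) = 7  (9352 = 3×2933 + 553, 2933 = 5×553 + 168, 553 = 3×168 + 49, 168 = 3×49 + 21, 49 = 2×21 + 7, 21 = 3×7).
7 divides 1260, so solutions exist.
Back-substituting, 9352×(122) + 2933×(-389) = 7.
Scale by 1260/7 = 180: (p₀, q₀) = (21960, -70020).
General solution: p = 21960 + 419t, q = -70020 - 1336t for integer t.
p ≥ 0: smallest is 21960 mod 419 = 172 (at t = -52), with q = -548.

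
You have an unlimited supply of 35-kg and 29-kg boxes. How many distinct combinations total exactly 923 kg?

1

Need nonnegative integers with 35j + 29k = 923.
gcd(35, 29) = 1, and 35·(5) + 29·(-6) = 1.
So (j₀, k₀) = (4615, -5538); general j = 4615 + 29t, k = -5538 - 35t.
j ≥ 0 ⇒ t ≥ -159; k ≥ 0 ⇒ t ≤ -159. That's 1 value of t.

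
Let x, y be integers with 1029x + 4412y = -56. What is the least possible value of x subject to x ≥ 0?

120

gcd(4412, 1029):
  4412 = 4×1029 + 296
  1029 = 3×296 + 141
  296 = 2×141 + 14
  141 = 10×14 + 1
  14 = 14×1
so gcd(4412, 1029) = 1.
1 divides -56, so solutions exist.
Back-substitute for Bézout coefficients:
  1 = 141 - 10×14
  ... = 1029×(313) + 4412×(-73)
Scale by -56/1 = -56: (x₀, y₀) = (-17528, 4088).
General solution: x = -17528 + 4412t, y = 4088 - 1029t for integer t.
x ≥ 0: smallest is -17528 mod 4412 = 120 (at t = 4), with y = -28.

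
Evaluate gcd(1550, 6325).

25

gcd(6325, 1550) = 25  (6325 = 4·1550 + 125, 1550 = 12·125 + 50, 125 = 2·50 + 25, 50 = 2·25).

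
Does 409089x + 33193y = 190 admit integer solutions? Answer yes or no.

yes

gcd(409089, 33193) = 19.
19 divides 190, so integer solutions exist.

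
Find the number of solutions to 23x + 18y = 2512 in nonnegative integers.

6

gcd(23, 18):
  23 = 1×18 + 5
  18 = 3×5 + 3
  5 = 1×3 + 2
  3 = 1×2 + 1
  2 = 2×1
so gcd(23, 18) = 1.
Back-substitute for Bézout coefficients:
  1 = 3 - 1×2
  ... = 23×(-7) + 18×(9)
Scale by 2512: one solution is (-17584, 22608). Reduce x mod 18: (2, 137).
General: x = 2 + 18t, y = 137 - 23t.
x ≥ 0 ⇒ t ≥ 0; y ≥ 0 ⇒ t ≤ 5. So t ∈ [0, 5]: 6 solutions.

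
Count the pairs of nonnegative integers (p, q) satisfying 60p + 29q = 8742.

5

gcd(60, 29) = 1  (60 = 2·29 + 2, 29 = 14·2 + 1, 2 = 2·1).
Back-substituting, 60·(-14) + 29·(29) = 1.
Scale by 8742: one solution is (-122388, 253518). Reduce p mod 29: (21, 258).
General: p = 21 + 29t, q = 258 - 60t.
p ≥ 0 ⇒ t ≥ 0; q ≥ 0 ⇒ t ≤ 4. So t ∈ [0, 4]: 5 solutions.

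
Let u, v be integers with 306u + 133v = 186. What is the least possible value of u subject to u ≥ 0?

131

gcd(306, 133) = 1  (306 = 2*133 + 40, 133 = 3*40 + 13, 40 = 3*13 + 1, 13 = 13*1).
1 divides 186, so solutions exist.
Back-substituting, 306*(10) + 133*(-23) = 1.
Scale by 186/1 = 186: (u₀, v₀) = (1860, -4278).
General solution: u = 1860 + 133t, v = -4278 - 306t for integer t.
u ≥ 0: smallest is 1860 mod 133 = 131 (at t = -13), with v = -300.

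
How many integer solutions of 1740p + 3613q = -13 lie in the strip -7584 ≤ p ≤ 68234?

21

gcd(3613, 1740) = 1.
By Bézout, 1740*(-326) + 3613*(157) = 1.
Particular solution: (625, -301).
General solution: p = 625 + 3613t, q = -301 - 1740t for integer t.
-7584 ≤ 625 + 3613t ≤ 68234 gives t ∈ [-2, 18], which is 21 values.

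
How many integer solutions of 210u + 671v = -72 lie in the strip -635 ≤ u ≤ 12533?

20

gcd(671, 210) = 1.
By Bézout, 210×(-131) + 671×(41) = 1.
Particular solution: (38, -12).
General solution: u = 38 + 671t, v = -12 - 210t for integer t.
-635 ≤ 38 + 671t ≤ 12533 gives t ∈ [-1, 18], which is 20 values.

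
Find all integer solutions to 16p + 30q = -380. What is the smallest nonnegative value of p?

gcd(30, 16):
  30 = 1·16 + 14
  16 = 1·14 + 2
  14 = 7·2
so gcd(30, 16) = 2.
2 divides -380, so solutions exist.
Back-substitute for Bézout coefficients:
  2 = 16 - 1·14
  ... = 16·(2) + 30·(-1)
Scale by -380/2 = -190: (p₀, q₀) = (-380, 190).
General solution: p = -380 + 15t, q = 190 - 8t for integer t.
p ≥ 0: smallest is -380 mod 15 = 10 (at t = 26), with q = -18.

10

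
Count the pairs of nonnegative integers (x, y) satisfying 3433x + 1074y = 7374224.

2

gcd(3433, 1074) = 1.
By Bézout, 3433·(-509) + 1074·(1627) = 1.
One solution: (698, 4635).
General: x = 698 + 1074t, y = 4635 - 3433t.
x ≥ 0 ⇒ t ≥ 0; y ≥ 0 ⇒ t ≤ 1. So t ∈ [0, 1]: 2 solutions.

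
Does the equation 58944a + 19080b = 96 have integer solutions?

gcd(58944, 19080):
  58944 = 3×19080 + 1704
  19080 = 11×1704 + 336
  1704 = 5×336 + 24
  336 = 14×24
so gcd(58944, 19080) = 24.
24 divides 96, so integer solutions exist.

yes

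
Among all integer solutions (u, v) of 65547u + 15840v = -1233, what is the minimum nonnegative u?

941

gcd(65547, 15840):
  65547 = 4×15840 + 2187
  15840 = 7×2187 + 531
  2187 = 4×531 + 63
  531 = 8×63 + 27
  63 = 2×27 + 9
  27 = 3×9
so gcd(65547, 15840) = 9.
9 divides -1233, so solutions exist.
Back-substitute for Bézout coefficients:
  9 = 63 - 2×27
  ... = 65547×(507) + 15840×(-2098)
Scale by -1233/9 = -137: (u₀, v₀) = (-69459, 287426).
General solution: u = -69459 + 1760t, v = 287426 - 7283t for integer t.
u ≥ 0: smallest is -69459 mod 1760 = 941 (at t = 40), with v = -3894.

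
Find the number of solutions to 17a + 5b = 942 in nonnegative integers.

11

gcd(17, 5) = 1  (17 = 3*5 + 2, 5 = 2*2 + 1, 2 = 2*1).
Back-substituting, 17*(-2) + 5*(7) = 1.
Scale by 942: one solution is (-1884, 6594). Reduce a mod 5: (1, 185).
General: a = 1 + 5t, b = 185 - 17t.
a ≥ 0 ⇒ t ≥ 0; b ≥ 0 ⇒ t ≤ 10. So t ∈ [0, 10]: 11 solutions.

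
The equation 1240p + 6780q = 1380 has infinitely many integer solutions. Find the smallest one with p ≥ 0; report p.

105

gcd(6780, 1240):
  6780 = 5*1240 + 580
  1240 = 2*580 + 80
  580 = 7*80 + 20
  80 = 4*20
so gcd(6780, 1240) = 20.
20 divides 1380, so solutions exist.
Back-substitute for Bézout coefficients:
  20 = 580 - 7*80
  ... = 1240*(-82) + 6780*(15)
Scale by 1380/20 = 69: (p₀, q₀) = (-5658, 1035).
General solution: p = -5658 + 339t, q = 1035 - 62t for integer t.
p ≥ 0: smallest is -5658 mod 339 = 105 (at t = 17), with q = -19.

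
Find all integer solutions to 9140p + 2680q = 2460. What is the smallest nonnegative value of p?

gcd(9140, 2680) = 20  (9140 = 3×2680 + 1100, 2680 = 2×1100 + 480, 1100 = 2×480 + 140, 480 = 3×140 + 60, 140 = 2×60 + 20, 60 = 3×20).
20 divides 2460, so solutions exist.
Back-substituting, 9140×(39) + 2680×(-133) = 20.
Scale by 2460/20 = 123: (p₀, q₀) = (4797, -16359).
General solution: p = 4797 + 134t, q = -16359 - 457t for integer t.
p ≥ 0: smallest is 4797 mod 134 = 107 (at t = -35), with q = -364.

107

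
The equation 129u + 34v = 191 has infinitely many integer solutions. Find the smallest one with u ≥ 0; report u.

gcd(129, 34) = 1.
1 divides 191, so solutions exist.
By Bézout, 129*(-5) + 34*(19) = 1.
Scale by 191/1 = 191: (u₀, v₀) = (-955, 3629).
General solution: u = -955 + 34t, v = 3629 - 129t for integer t.
u ≥ 0: smallest is -955 mod 34 = 31 (at t = 29), with v = -112.

31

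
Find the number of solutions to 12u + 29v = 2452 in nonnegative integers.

gcd(29, 12) = 1.
By Bézout, 12*(-12) + 29*(5) = 1.
One solution: (11, 80).
General: u = 11 + 29t, v = 80 - 12t.
u ≥ 0 ⇒ t ≥ 0; v ≥ 0 ⇒ t ≤ 6. So t ∈ [0, 6]: 7 solutions.

7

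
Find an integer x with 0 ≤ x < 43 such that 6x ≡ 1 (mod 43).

36

gcd(43, 6) = 1  (43 = 7*6 + 1, 6 = 6*1).
Back-substituting, 6*(-7) + 43*(1) = 1.
So 6*-7 ≡ 1 (mod 43), and -7 mod 43 = 36.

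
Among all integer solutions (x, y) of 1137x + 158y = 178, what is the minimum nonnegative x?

gcd(1137, 158):
  1137 = 7*158 + 31
  158 = 5*31 + 3
  31 = 10*3 + 1
  3 = 3*1
so gcd(1137, 158) = 1.
1 divides 178, so solutions exist.
Back-substitute for Bézout coefficients:
  1 = 31 - 10*3
  ... = 1137*(51) + 158*(-367)
Scale by 178/1 = 178: (x₀, y₀) = (9078, -65326).
General solution: x = 9078 + 158t, y = -65326 - 1137t for integer t.
x ≥ 0: smallest is 9078 mod 158 = 72 (at t = -57), with y = -517.

72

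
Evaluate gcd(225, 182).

gcd(225, 182) = 1  (225 = 1*182 + 43, 182 = 4*43 + 10, 43 = 4*10 + 3, 10 = 3*3 + 1, 3 = 3*1).

1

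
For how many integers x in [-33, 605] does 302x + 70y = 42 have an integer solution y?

gcd(302, 70):
  302 = 4·70 + 22
  70 = 3·22 + 4
  22 = 5·4 + 2
  4 = 2·2
so gcd(302, 70) = 2.
Back-substitute for Bézout coefficients:
  2 = 22 - 5·4
  ... = 302·(16) + 70·(-69)
Scale by 21: particular solution (336, -1449); reduce x mod 35: (21, -90).
General solution: x = 21 + 35t, y = -90 - 151t for integer t.
-33 ≤ 21 + 35t ≤ 605 gives t ∈ [-1, 16], which is 18 values.

18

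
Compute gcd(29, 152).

1

gcd(152, 29):
  152 = 5×29 + 7
  29 = 4×7 + 1
  7 = 7×1
so gcd(152, 29) = 1.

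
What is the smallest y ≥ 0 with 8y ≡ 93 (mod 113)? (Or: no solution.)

gcd(113, 8) = 1  (113 = 14·8 + 1, 8 = 8·1).
1 divides 93, so solutions exist.
Back-substituting, 8·(-14) + 113·(1) = 1.
So 8·(-14) ≡ 1 (mod 113); multiply by 93: y ≡ -1302 (mod 113).
Smallest nonnegative: y = -1302 mod 113 = 54.

54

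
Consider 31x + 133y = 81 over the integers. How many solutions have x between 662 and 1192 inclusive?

gcd(133, 31) = 1.
By Bézout, 31*(-30) + 133*(7) = 1.
Particular solution: (97, -22).
General solution: x = 97 + 133t, y = -22 - 31t for integer t.
662 ≤ 97 + 133t ≤ 1192 gives t ∈ [5, 8], which is 4 values.

4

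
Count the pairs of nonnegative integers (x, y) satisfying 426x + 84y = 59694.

10

gcd(426, 84) = 6.
By Bézout, 426×(1) + 84×(-5) = 6.
One solution: (9, 665).
General: x = 9 + 14t, y = 665 - 71t.
x ≥ 0 ⇒ t ≥ 0; y ≥ 0 ⇒ t ≤ 9. So t ∈ [0, 9]: 10 solutions.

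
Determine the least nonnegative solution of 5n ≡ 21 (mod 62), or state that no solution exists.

gcd(62, 5) = 1.
1 divides 21, so solutions exist.
By Bézout, 5×(25) + 62×(-2) = 1.
So 5×(25) ≡ 1 (mod 62); multiply by 21: n ≡ 525 (mod 62).
Smallest nonnegative: n = 525 mod 62 = 29.

29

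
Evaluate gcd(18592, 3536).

gcd(18592, 3536) = 16  (18592 = 5·3536 + 912, 3536 = 3·912 + 800, 912 = 1·800 + 112, 800 = 7·112 + 16, 112 = 7·16).

16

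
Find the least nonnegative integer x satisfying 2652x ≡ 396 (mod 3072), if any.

gcd(3072, 2652):
  3072 = 1×2652 + 420
  2652 = 6×420 + 132
  420 = 3×132 + 24
  132 = 5×24 + 12
  24 = 2×12
so gcd(3072, 2652) = 12.
12 divides 396, so solutions exist.
Back-substitute for Bézout coefficients:
  12 = 132 - 5×24
  ... = 2652×(117) + 3072×(-101)
So 2652×(117) ≡ 12 (mod 3072); multiply by 33: x ≡ 3861 (mod 256).
Smallest nonnegative: x = 3861 mod 256 = 21.

21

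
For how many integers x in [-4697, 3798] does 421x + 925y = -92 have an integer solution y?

gcd(925, 421) = 1.
By Bézout, 421*(156) + 925*(-71) = 1.
Particular solution: (448, -204).
General solution: x = 448 + 925t, y = -204 - 421t for integer t.
-4697 ≤ 448 + 925t ≤ 3798 gives t ∈ [-5, 3], which is 9 values.

9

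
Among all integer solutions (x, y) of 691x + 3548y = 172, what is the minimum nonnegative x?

3348

gcd(3548, 691) = 1  (3548 = 5×691 + 93, 691 = 7×93 + 40, 93 = 2×40 + 13, 40 = 3×13 + 1, 13 = 13×1).
1 divides 172, so solutions exist.
Back-substituting, 691×(267) + 3548×(-52) = 1.
Scale by 172/1 = 172: (x₀, y₀) = (45924, -8944).
General solution: x = 45924 + 3548t, y = -8944 - 691t for integer t.
x ≥ 0: smallest is 45924 mod 3548 = 3348 (at t = -12), with y = -652.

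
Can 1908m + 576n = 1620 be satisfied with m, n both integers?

yes

gcd(1908, 576) = 36.
36 divides 1620, so integer solutions exist.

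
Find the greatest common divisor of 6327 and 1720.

1

gcd(6327, 1720) = 1  (6327 = 3×1720 + 1167, 1720 = 1×1167 + 553, 1167 = 2×553 + 61, 553 = 9×61 + 4, 61 = 15×4 + 1, 4 = 4×1).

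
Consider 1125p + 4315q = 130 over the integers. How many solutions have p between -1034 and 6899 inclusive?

gcd(4315, 1125) = 5  (4315 = 3*1125 + 940, 1125 = 1*940 + 185, 940 = 5*185 + 15, 185 = 12*15 + 5, 15 = 3*5).
Back-substituting, 1125*(280) + 4315*(-73) = 5.
Scale by 26: particular solution (7280, -1898); reduce p mod 863: (376, -98).
General solution: p = 376 + 863t, q = -98 - 225t for integer t.
-1034 ≤ 376 + 863t ≤ 6899 gives t ∈ [-1, 7], which is 9 values.

9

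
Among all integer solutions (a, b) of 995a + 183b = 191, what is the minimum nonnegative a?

55

gcd(995, 183):
  995 = 5×183 + 80
  183 = 2×80 + 23
  80 = 3×23 + 11
  23 = 2×11 + 1
  11 = 11×1
so gcd(995, 183) = 1.
1 divides 191, so solutions exist.
Back-substitute for Bézout coefficients:
  1 = 23 - 2×11
  ... = 995×(-16) + 183×(87)
Scale by 191/1 = 191: (a₀, b₀) = (-3056, 16617).
General solution: a = -3056 + 183t, b = 16617 - 995t for integer t.
a ≥ 0: smallest is -3056 mod 183 = 55 (at t = 17), with b = -298.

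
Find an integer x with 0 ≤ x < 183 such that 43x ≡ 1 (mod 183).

166

gcd(183, 43):
  183 = 4×43 + 11
  43 = 3×11 + 10
  11 = 1×10 + 1
  10 = 10×1
so gcd(183, 43) = 1.
Back-substitute for Bézout coefficients:
  1 = 11 - 1×10
  ... = 43×(-17) + 183×(4)
So 43×-17 ≡ 1 (mod 183), and -17 mod 183 = 166.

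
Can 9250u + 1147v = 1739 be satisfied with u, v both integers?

gcd(9250, 1147) = 37  (9250 = 8×1147 + 74, 1147 = 15×74 + 37, 74 = 2×37).
37 divides 1739, so integer solutions exist.

yes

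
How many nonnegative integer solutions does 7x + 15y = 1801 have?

17

gcd(15, 7):
  15 = 2×7 + 1
  7 = 7×1
so gcd(15, 7) = 1.
Back-substitute for Bézout coefficients:
  1 = 15 - 2×7
  ... = 7×(-2) + 15×(1)
Scale by 1801: one solution is (-3602, 1801). Reduce x mod 15: (13, 114).
General: x = 13 + 15t, y = 114 - 7t.
x ≥ 0 ⇒ t ≥ 0; y ≥ 0 ⇒ t ≤ 16. So t ∈ [0, 16]: 17 solutions.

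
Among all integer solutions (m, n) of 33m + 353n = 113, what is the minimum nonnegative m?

89

gcd(353, 33):
  353 = 10*33 + 23
  33 = 1*23 + 10
  23 = 2*10 + 3
  10 = 3*3 + 1
  3 = 3*1
so gcd(353, 33) = 1.
1 divides 113, so solutions exist.
Back-substitute for Bézout coefficients:
  1 = 10 - 3*3
  ... = 33*(107) + 353*(-10)
Scale by 113/1 = 113: (m₀, n₀) = (12091, -1130).
General solution: m = 12091 + 353t, n = -1130 - 33t for integer t.
m ≥ 0: smallest is 12091 mod 353 = 89 (at t = -34), with n = -8.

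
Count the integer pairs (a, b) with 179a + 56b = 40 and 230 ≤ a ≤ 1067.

15

gcd(179, 56) = 1.
By Bézout, 179*(-5) + 56*(16) = 1.
Particular solution: (24, -76).
General solution: a = 24 + 56t, b = -76 - 179t for integer t.
230 ≤ 24 + 56t ≤ 1067 gives t ∈ [4, 18], which is 15 values.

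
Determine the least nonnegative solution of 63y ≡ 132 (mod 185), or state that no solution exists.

gcd(185, 63) = 1.
1 divides 132, so solutions exist.
By Bézout, 63*(47) + 185*(-16) = 1.
So 63*(47) ≡ 1 (mod 185); multiply by 132: y ≡ 6204 (mod 185).
Smallest nonnegative: y = 6204 mod 185 = 99.

99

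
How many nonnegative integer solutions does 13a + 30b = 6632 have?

17

gcd(30, 13) = 1  (30 = 2·13 + 4, 13 = 3·4 + 1, 4 = 4·1).
Back-substituting, 13·(7) + 30·(-3) = 1.
Scale by 6632: one solution is (46424, -19896). Reduce a mod 30: (14, 215).
General: a = 14 + 30t, b = 215 - 13t.
a ≥ 0 ⇒ t ≥ 0; b ≥ 0 ⇒ t ≤ 16. So t ∈ [0, 16]: 17 solutions.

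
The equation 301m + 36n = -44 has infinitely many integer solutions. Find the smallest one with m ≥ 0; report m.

gcd(301, 36):
  301 = 8·36 + 13
  36 = 2·13 + 10
  13 = 1·10 + 3
  10 = 3·3 + 1
  3 = 3·1
so gcd(301, 36) = 1.
1 divides -44, so solutions exist.
Back-substitute for Bézout coefficients:
  1 = 10 - 3·3
  ... = 301·(-11) + 36·(92)
Scale by -44/1 = -44: (m₀, n₀) = (484, -4048).
General solution: m = 484 + 36t, n = -4048 - 301t for integer t.
m ≥ 0: smallest is 484 mod 36 = 16 (at t = -13), with n = -135.

16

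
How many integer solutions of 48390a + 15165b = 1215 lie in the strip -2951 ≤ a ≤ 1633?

gcd(48390, 15165):
  48390 = 3·15165 + 2895
  15165 = 5·2895 + 690
  2895 = 4·690 + 135
  690 = 5·135 + 15
  135 = 9·15
so gcd(48390, 15165) = 15.
Back-substitute for Bézout coefficients:
  15 = 690 - 5·135
  ... = 48390·(-110) + 15165·(351)
Scale by 81: particular solution (-8910, 28431); reduce a mod 1011: (189, -603).
General solution: a = 189 + 1011t, b = -603 - 3226t for integer t.
-2951 ≤ 189 + 1011t ≤ 1633 gives t ∈ [-3, 1], which is 5 values.

5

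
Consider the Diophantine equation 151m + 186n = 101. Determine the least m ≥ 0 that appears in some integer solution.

29

gcd(186, 151) = 1.
1 divides 101, so solutions exist.
By Bézout, 151*(85) + 186*(-69) = 1.
Scale by 101/1 = 101: (m₀, n₀) = (8585, -6969).
General solution: m = 8585 + 186t, n = -6969 - 151t for integer t.
m ≥ 0: smallest is 8585 mod 186 = 29 (at t = -46), with n = -23.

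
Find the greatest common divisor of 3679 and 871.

13

gcd(3679, 871) = 13  (3679 = 4*871 + 195, 871 = 4*195 + 91, 195 = 2*91 + 13, 91 = 7*13).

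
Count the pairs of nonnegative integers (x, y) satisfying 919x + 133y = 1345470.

11

gcd(919, 133) = 1  (919 = 6*133 + 121, 133 = 1*121 + 12, 121 = 10*12 + 1, 12 = 12*1).
Back-substituting, 919*(11) + 133*(-76) = 1.
Scale by 1345470: one solution is (14800170, -102255720). Reduce x mod 133: (63, 9681).
General: x = 63 + 133t, y = 9681 - 919t.
x ≥ 0 ⇒ t ≥ 0; y ≥ 0 ⇒ t ≤ 10. So t ∈ [0, 10]: 11 solutions.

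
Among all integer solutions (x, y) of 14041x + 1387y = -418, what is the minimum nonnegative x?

gcd(14041, 1387):
  14041 = 10*1387 + 171
  1387 = 8*171 + 19
  171 = 9*19
so gcd(14041, 1387) = 19.
19 divides -418, so solutions exist.
Back-substitute for Bézout coefficients:
  19 = 1387 - 8*171
  ... = 14041*(-8) + 1387*(81)
Scale by -418/19 = -22: (x₀, y₀) = (176, -1782).
General solution: x = 176 + 73t, y = -1782 - 739t for integer t.
x ≥ 0: smallest is 176 mod 73 = 30 (at t = -2), with y = -304.

30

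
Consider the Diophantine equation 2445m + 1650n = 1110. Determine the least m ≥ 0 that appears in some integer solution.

18

gcd(2445, 1650) = 15.
15 divides 1110, so solutions exist.
By Bézout, 2445×(27) + 1650×(-40) = 15.
Scale by 1110/15 = 74: (m₀, n₀) = (1998, -2960).
General solution: m = 1998 + 110t, n = -2960 - 163t for integer t.
m ≥ 0: smallest is 1998 mod 110 = 18 (at t = -18), with n = -26.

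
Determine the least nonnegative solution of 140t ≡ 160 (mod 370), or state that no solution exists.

17

gcd(370, 140) = 10  (370 = 2*140 + 90, 140 = 1*90 + 50, 90 = 1*50 + 40, 50 = 1*40 + 10, 40 = 4*10).
10 divides 160, so solutions exist.
Back-substituting, 140*(8) + 370*(-3) = 10.
So 140*(8) ≡ 10 (mod 370); multiply by 16: t ≡ 128 (mod 37).
Smallest nonnegative: t = 128 mod 37 = 17.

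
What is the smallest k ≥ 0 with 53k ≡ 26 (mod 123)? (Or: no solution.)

91

gcd(123, 53) = 1  (123 = 2*53 + 17, 53 = 3*17 + 2, 17 = 8*2 + 1, 2 = 2*1).
1 divides 26, so solutions exist.
Back-substituting, 53*(-58) + 123*(25) = 1.
So 53*(-58) ≡ 1 (mod 123); multiply by 26: k ≡ -1508 (mod 123).
Smallest nonnegative: k = -1508 mod 123 = 91.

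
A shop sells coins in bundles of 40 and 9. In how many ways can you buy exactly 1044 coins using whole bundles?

3

Need nonnegative integers with 40j + 9k = 1044.
gcd(40, 9) = 1, and 40·(-2) + 9·(9) = 1.
So (j₀, k₀) = (-2088, 9396); general j = -2088 + 9t, k = 9396 - 40t.
j ≥ 0 ⇒ t ≥ 232; k ≥ 0 ⇒ t ≤ 234. That's 3 values of t.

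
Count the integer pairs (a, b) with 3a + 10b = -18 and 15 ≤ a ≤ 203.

gcd(10, 3):
  10 = 3*3 + 1
  3 = 3*1
so gcd(10, 3) = 1.
Back-substitute for Bézout coefficients:
  1 = 10 - 3*3
  ... = 3*(-3) + 10*(1)
Scale by -18: particular solution (54, -18); reduce a mod 10: (4, -3).
General solution: a = 4 + 10t, b = -3 - 3t for integer t.
15 ≤ 4 + 10t ≤ 203 gives t ∈ [2, 19], which is 18 values.

18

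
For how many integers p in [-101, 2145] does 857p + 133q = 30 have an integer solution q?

17

gcd(857, 133) = 1.
By Bézout, 857×(-9) + 133×(58) = 1.
Particular solution: (129, -831).
General solution: p = 129 + 133t, q = -831 - 857t for integer t.
-101 ≤ 129 + 133t ≤ 2145 gives t ∈ [-1, 15], which is 17 values.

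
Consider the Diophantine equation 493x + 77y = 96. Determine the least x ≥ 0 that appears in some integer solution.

gcd(493, 77) = 1.
1 divides 96, so solutions exist.
By Bézout, 493*(5) + 77*(-32) = 1.
Scale by 96/1 = 96: (x₀, y₀) = (480, -3072).
General solution: x = 480 + 77t, y = -3072 - 493t for integer t.
x ≥ 0: smallest is 480 mod 77 = 18 (at t = -6), with y = -114.

18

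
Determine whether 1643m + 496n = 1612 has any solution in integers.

yes

gcd(1643, 496):
  1643 = 3×496 + 155
  496 = 3×155 + 31
  155 = 5×31
so gcd(1643, 496) = 31.
31 divides 1612, so integer solutions exist.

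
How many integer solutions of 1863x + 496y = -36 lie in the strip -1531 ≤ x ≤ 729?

5

gcd(1863, 496) = 1  (1863 = 3×496 + 375, 496 = 1×375 + 121, 375 = 3×121 + 12, 121 = 10×12 + 1, 12 = 12×1).
Back-substituting, 1863×(-41) + 496×(154) = 1.
Scale by -36: particular solution (1476, -5544); reduce x mod 496: (484, -1818).
General solution: x = 484 + 496t, y = -1818 - 1863t for integer t.
-1531 ≤ 484 + 496t ≤ 729 gives t ∈ [-4, 0], which is 5 values.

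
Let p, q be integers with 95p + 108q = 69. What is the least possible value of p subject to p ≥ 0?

gcd(108, 95):
  108 = 1·95 + 13
  95 = 7·13 + 4
  13 = 3·4 + 1
  4 = 4·1
so gcd(108, 95) = 1.
1 divides 69, so solutions exist.
Back-substitute for Bézout coefficients:
  1 = 13 - 3·4
  ... = 95·(-25) + 108·(22)
Scale by 69/1 = 69: (p₀, q₀) = (-1725, 1518).
General solution: p = -1725 + 108t, q = 1518 - 95t for integer t.
p ≥ 0: smallest is -1725 mod 108 = 3 (at t = 16), with q = -2.

3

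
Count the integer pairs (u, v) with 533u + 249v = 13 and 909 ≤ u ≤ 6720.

24

gcd(533, 249) = 1.
By Bézout, 533*(-64) + 249*(137) = 1.
Particular solution: (164, -351).
General solution: u = 164 + 249t, v = -351 - 533t for integer t.
909 ≤ 164 + 249t ≤ 6720 gives t ∈ [3, 26], which is 24 values.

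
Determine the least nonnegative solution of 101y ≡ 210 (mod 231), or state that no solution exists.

gcd(231, 101) = 1.
1 divides 210, so solutions exist.
By Bézout, 101×(-16) + 231×(7) = 1.
So 101×(-16) ≡ 1 (mod 231); multiply by 210: y ≡ -3360 (mod 231).
Smallest nonnegative: y = -3360 mod 231 = 105.

105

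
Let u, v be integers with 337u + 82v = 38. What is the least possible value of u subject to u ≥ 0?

gcd(337, 82):
  337 = 4×82 + 9
  82 = 9×9 + 1
  9 = 9×1
so gcd(337, 82) = 1.
1 divides 38, so solutions exist.
Back-substitute for Bézout coefficients:
  1 = 82 - 9×9
  ... = 337×(-9) + 82×(37)
Scale by 38/1 = 38: (u₀, v₀) = (-342, 1406).
General solution: u = -342 + 82t, v = 1406 - 337t for integer t.
u ≥ 0: smallest is -342 mod 82 = 68 (at t = 5), with v = -279.

68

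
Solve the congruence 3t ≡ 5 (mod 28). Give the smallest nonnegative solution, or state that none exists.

11

gcd(28, 3) = 1  (28 = 9*3 + 1, 3 = 3*1).
1 divides 5, so solutions exist.
Back-substituting, 3*(-9) + 28*(1) = 1.
So 3*(-9) ≡ 1 (mod 28); multiply by 5: t ≡ -45 (mod 28).
Smallest nonnegative: t = -45 mod 28 = 11.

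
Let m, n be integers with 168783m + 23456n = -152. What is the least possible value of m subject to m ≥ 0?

7352

gcd(168783, 23456):
  168783 = 7·23456 + 4591
  23456 = 5·4591 + 501
  4591 = 9·501 + 82
  501 = 6·82 + 9
  82 = 9·9 + 1
  9 = 9·1
so gcd(168783, 23456) = 1.
1 divides -152, so solutions exist.
Back-substitute for Bézout coefficients:
  1 = 82 - 9·9
  ... = 168783·(2575) + 23456·(-18529)
Scale by -152/1 = -152: (m₀, n₀) = (-391400, 2816408).
General solution: m = -391400 + 23456t, n = 2816408 - 168783t for integer t.
m ≥ 0: smallest is -391400 mod 23456 = 7352 (at t = 17), with n = -52903.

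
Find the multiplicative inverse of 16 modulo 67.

21

gcd(67, 16) = 1.
By Bézout, 16×(21) + 67×(-5) = 1.
So 16×21 ≡ 1 (mod 67), and 21 mod 67 = 21.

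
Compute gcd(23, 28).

gcd(28, 23):
  28 = 1*23 + 5
  23 = 4*5 + 3
  5 = 1*3 + 2
  3 = 1*2 + 1
  2 = 2*1
so gcd(28, 23) = 1.

1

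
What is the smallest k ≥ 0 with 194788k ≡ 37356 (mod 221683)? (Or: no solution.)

gcd(221683, 194788) = 11.
11 divides 37356, so solutions exist.
By Bézout, 194788×(-2209) + 221683×(1941) = 11.
So 194788×(-2209) ≡ 11 (mod 221683); multiply by 3396: k ≡ -7501764 (mod 20153).
Smallest nonnegative: k = -7501764 mod 20153 = 15305.

15305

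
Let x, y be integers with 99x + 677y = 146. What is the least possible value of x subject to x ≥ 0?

gcd(677, 99):
  677 = 6·99 + 83
  99 = 1·83 + 16
  83 = 5·16 + 3
  16 = 5·3 + 1
  3 = 3·1
so gcd(677, 99) = 1.
1 divides 146, so solutions exist.
Back-substitute for Bézout coefficients:
  1 = 16 - 5·3
  ... = 99·(212) + 677·(-31)
Scale by 146/1 = 146: (x₀, y₀) = (30952, -4526).
General solution: x = 30952 + 677t, y = -4526 - 99t for integer t.
x ≥ 0: smallest is 30952 mod 677 = 487 (at t = -45), with y = -71.

487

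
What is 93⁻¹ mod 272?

117

gcd(272, 93):
  272 = 2*93 + 86
  93 = 1*86 + 7
  86 = 12*7 + 2
  7 = 3*2 + 1
  2 = 2*1
so gcd(272, 93) = 1.
Back-substitute for Bézout coefficients:
  1 = 7 - 3*2
  ... = 93*(117) + 272*(-40)
So 93*117 ≡ 1 (mod 272), and 117 mod 272 = 117.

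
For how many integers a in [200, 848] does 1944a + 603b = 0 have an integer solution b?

10

gcd(1944, 603):
  1944 = 3×603 + 135
  603 = 4×135 + 63
  135 = 2×63 + 9
  63 = 7×9
so gcd(1944, 603) = 9.
Back-substitute for Bézout coefficients:
  9 = 135 - 2×63
  ... = 1944×(9) + 603×(-29)
Scale by 0: particular solution (0, 0); reduce a mod 67: (0, 0).
General solution: a = 0 + 67t, b = 0 - 216t for integer t.
200 ≤ 0 + 67t ≤ 848 gives t ∈ [3, 12], which is 10 values.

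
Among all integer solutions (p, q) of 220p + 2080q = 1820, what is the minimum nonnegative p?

65

gcd(2080, 220) = 20.
20 divides 1820, so solutions exist.
By Bézout, 220*(19) + 2080*(-2) = 20.
Scale by 1820/20 = 91: (p₀, q₀) = (1729, -182).
General solution: p = 1729 + 104t, q = -182 - 11t for integer t.
p ≥ 0: smallest is 1729 mod 104 = 65 (at t = -16), with q = -6.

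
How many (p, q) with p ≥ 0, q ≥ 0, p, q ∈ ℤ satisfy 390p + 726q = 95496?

gcd(726, 390):
  726 = 1*390 + 336
  390 = 1*336 + 54
  336 = 6*54 + 12
  54 = 4*12 + 6
  12 = 2*6
so gcd(726, 390) = 6.
Back-substitute for Bézout coefficients:
  6 = 54 - 4*12
  ... = 390*(54) + 726*(-29)
Scale by 15916: one solution is (859464, -461564). Reduce p mod 121: (1, 131).
General: p = 1 + 121t, q = 131 - 65t.
p ≥ 0 ⇒ t ≥ 0; q ≥ 0 ⇒ t ≤ 2. So t ∈ [0, 2]: 3 solutions.

3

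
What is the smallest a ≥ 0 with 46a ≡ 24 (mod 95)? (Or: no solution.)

79

gcd(95, 46) = 1.
1 divides 24, so solutions exist.
By Bézout, 46*(31) + 95*(-15) = 1.
So 46*(31) ≡ 1 (mod 95); multiply by 24: a ≡ 744 (mod 95).
Smallest nonnegative: a = 744 mod 95 = 79.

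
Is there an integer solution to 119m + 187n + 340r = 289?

gcd(187, 119) = 17  (187 = 1*119 + 68, 119 = 1*68 + 51, 68 = 1*51 + 17, 51 = 3*17).
gcd(17, 340) = 17.
17 divides 289, so integer solutions exist.

yes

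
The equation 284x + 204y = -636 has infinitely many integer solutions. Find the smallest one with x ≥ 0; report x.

gcd(284, 204):
  284 = 1·204 + 80
  204 = 2·80 + 44
  80 = 1·44 + 36
  44 = 1·36 + 8
  36 = 4·8 + 4
  8 = 2·4
so gcd(284, 204) = 4.
4 divides -636, so solutions exist.
Back-substitute for Bézout coefficients:
  4 = 36 - 4·8
  ... = 284·(23) + 204·(-32)
Scale by -636/4 = -159: (x₀, y₀) = (-3657, 5088).
General solution: x = -3657 + 51t, y = 5088 - 71t for integer t.
x ≥ 0: smallest is -3657 mod 51 = 15 (at t = 72), with y = -24.

15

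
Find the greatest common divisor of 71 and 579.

gcd(579, 71):
  579 = 8·71 + 11
  71 = 6·11 + 5
  11 = 2·5 + 1
  5 = 5·1
so gcd(579, 71) = 1.

1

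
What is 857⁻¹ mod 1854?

437

gcd(1854, 857) = 1  (1854 = 2*857 + 140, 857 = 6*140 + 17, 140 = 8*17 + 4, 17 = 4*4 + 1, 4 = 4*1).
Back-substituting, 857*(437) + 1854*(-202) = 1.
So 857*437 ≡ 1 (mod 1854), and 437 mod 1854 = 437.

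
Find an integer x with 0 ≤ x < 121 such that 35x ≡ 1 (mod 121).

83

gcd(121, 35):
  121 = 3×35 + 16
  35 = 2×16 + 3
  16 = 5×3 + 1
  3 = 3×1
so gcd(121, 35) = 1.
Back-substitute for Bézout coefficients:
  1 = 16 - 5×3
  ... = 35×(-38) + 121×(11)
So 35×-38 ≡ 1 (mod 121), and -38 mod 121 = 83.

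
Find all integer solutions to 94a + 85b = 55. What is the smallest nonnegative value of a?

25

gcd(94, 85) = 1  (94 = 1*85 + 9, 85 = 9*9 + 4, 9 = 2*4 + 1, 4 = 4*1).
1 divides 55, so solutions exist.
Back-substituting, 94*(19) + 85*(-21) = 1.
Scale by 55/1 = 55: (a₀, b₀) = (1045, -1155).
General solution: a = 1045 + 85t, b = -1155 - 94t for integer t.
a ≥ 0: smallest is 1045 mod 85 = 25 (at t = -12), with b = -27.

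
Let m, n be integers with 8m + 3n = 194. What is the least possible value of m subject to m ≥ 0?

gcd(8, 3):
  8 = 2*3 + 2
  3 = 1*2 + 1
  2 = 2*1
so gcd(8, 3) = 1.
1 divides 194, so solutions exist.
Back-substitute for Bézout coefficients:
  1 = 3 - 1*2
  ... = 8*(-1) + 3*(3)
Scale by 194/1 = 194: (m₀, n₀) = (-194, 582).
General solution: m = -194 + 3t, n = 582 - 8t for integer t.
m ≥ 0: smallest is -194 mod 3 = 1 (at t = 65), with n = 62.

1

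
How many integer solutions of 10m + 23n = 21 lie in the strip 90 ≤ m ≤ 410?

14

gcd(23, 10):
  23 = 2*10 + 3
  10 = 3*3 + 1
  3 = 3*1
so gcd(23, 10) = 1.
Back-substitute for Bézout coefficients:
  1 = 10 - 3*3
  ... = 10*(7) + 23*(-3)
Scale by 21: particular solution (147, -63); reduce m mod 23: (9, -3).
General solution: m = 9 + 23t, n = -3 - 10t for integer t.
90 ≤ 9 + 23t ≤ 410 gives t ∈ [4, 17], which is 14 values.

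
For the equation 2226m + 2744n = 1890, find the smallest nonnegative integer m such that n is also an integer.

97

gcd(2744, 2226) = 14.
14 divides 1890, so solutions exist.
By Bézout, 2226×(-53) + 2744×(43) = 14.
Scale by 1890/14 = 135: (m₀, n₀) = (-7155, 5805).
General solution: m = -7155 + 196t, n = 5805 - 159t for integer t.
m ≥ 0: smallest is -7155 mod 196 = 97 (at t = 37), with n = -78.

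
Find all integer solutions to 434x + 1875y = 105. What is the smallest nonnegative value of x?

1845

gcd(1875, 434) = 1.
1 divides 105, so solutions exist.
By Bézout, 434×(-661) + 1875×(153) = 1.
Scale by 105/1 = 105: (x₀, y₀) = (-69405, 16065).
General solution: x = -69405 + 1875t, y = 16065 - 434t for integer t.
x ≥ 0: smallest is -69405 mod 1875 = 1845 (at t = 38), with y = -427.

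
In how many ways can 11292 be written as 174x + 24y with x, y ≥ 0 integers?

gcd(174, 24) = 6  (174 = 7×24 + 6, 24 = 4×6).
Back-substituting, 174×(1) + 24×(-7) = 6.
Scale by 1882: one solution is (1882, -13174). Reduce x mod 4: (2, 456).
General: x = 2 + 4t, y = 456 - 29t.
x ≥ 0 ⇒ t ≥ 0; y ≥ 0 ⇒ t ≤ 15. So t ∈ [0, 15]: 16 solutions.

16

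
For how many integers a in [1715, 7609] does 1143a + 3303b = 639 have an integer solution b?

gcd(3303, 1143) = 9.
By Bézout, 1143·(-26) + 3303·(9) = 9.
Particular solution: (356, -123).
General solution: a = 356 + 367t, b = -123 - 127t for integer t.
1715 ≤ 356 + 367t ≤ 7609 gives t ∈ [4, 19], which is 16 values.

16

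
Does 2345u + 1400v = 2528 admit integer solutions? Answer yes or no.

no

gcd(2345, 1400) = 35  (2345 = 1·1400 + 945, 1400 = 1·945 + 455, 945 = 2·455 + 35, 455 = 13·35).
35 does not divide 2528 (remainder 8), so no integer solutions.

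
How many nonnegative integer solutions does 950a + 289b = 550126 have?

gcd(950, 289) = 1  (950 = 3·289 + 83, 289 = 3·83 + 40, 83 = 2·40 + 3, 40 = 13·3 + 1, 3 = 3·1).
Back-substituting, 950·(-94) + 289·(309) = 1.
Scale by 550126: one solution is (-51711844, 169988934). Reduce a mod 289: (82, 1634).
General: a = 82 + 289t, b = 1634 - 950t.
a ≥ 0 ⇒ t ≥ 0; b ≥ 0 ⇒ t ≤ 1. So t ∈ [0, 1]: 2 solutions.

2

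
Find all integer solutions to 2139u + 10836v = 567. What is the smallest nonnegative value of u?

441

gcd(10836, 2139):
  10836 = 5·2139 + 141
  2139 = 15·141 + 24
  141 = 5·24 + 21
  24 = 1·21 + 3
  21 = 7·3
so gcd(10836, 2139) = 3.
3 divides 567, so solutions exist.
Back-substitute for Bézout coefficients:
  3 = 24 - 1·21
  ... = 2139·(461) + 10836·(-91)
Scale by 567/3 = 189: (u₀, v₀) = (87129, -17199).
General solution: u = 87129 + 3612t, v = -17199 - 713t for integer t.
u ≥ 0: smallest is 87129 mod 3612 = 441 (at t = -24), with v = -87.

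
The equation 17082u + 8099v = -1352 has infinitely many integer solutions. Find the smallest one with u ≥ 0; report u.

255

gcd(17082, 8099):
  17082 = 2×8099 + 884
  8099 = 9×884 + 143
  884 = 6×143 + 26
  143 = 5×26 + 13
  26 = 2×13
so gcd(17082, 8099) = 13.
13 divides -1352, so solutions exist.
Back-substitute for Bézout coefficients:
  13 = 143 - 5×26
  ... = 17082×(-284) + 8099×(599)
Scale by -1352/13 = -104: (u₀, v₀) = (29536, -62296).
General solution: u = 29536 + 623t, v = -62296 - 1314t for integer t.
u ≥ 0: smallest is 29536 mod 623 = 255 (at t = -47), with v = -538.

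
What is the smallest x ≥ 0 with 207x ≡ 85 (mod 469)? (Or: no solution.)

gcd(469, 207) = 1.
1 divides 85, so solutions exist.
By Bézout, 207·(-145) + 469·(64) = 1.
So 207·(-145) ≡ 1 (mod 469); multiply by 85: x ≡ -12325 (mod 469).
Smallest nonnegative: x = -12325 mod 469 = 338.

338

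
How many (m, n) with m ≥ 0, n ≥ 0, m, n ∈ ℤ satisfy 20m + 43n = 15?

gcd(43, 20):
  43 = 2×20 + 3
  20 = 6×3 + 2
  3 = 1×2 + 1
  2 = 2×1
so gcd(43, 20) = 1.
Back-substitute for Bézout coefficients:
  1 = 3 - 1×2
  ... = 20×(-15) + 43×(7)
Scale by 15: one solution is (-225, 105). Reduce m mod 43: (33, -15).
General: m = 33 + 43t, n = -15 - 20t.
m ≥ 0 ⇒ t ≥ 0; n ≥ 0 ⇒ t ≤ -1. So t ∈ [0, -1]: 0 solutions.

0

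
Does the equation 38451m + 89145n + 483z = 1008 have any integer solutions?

yes

gcd(89145, 38451) = 21.
gcd(21, 483) = 21.
21 divides 1008, so integer solutions exist.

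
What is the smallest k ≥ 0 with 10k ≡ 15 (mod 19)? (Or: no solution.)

gcd(19, 10):
  19 = 1×10 + 9
  10 = 1×9 + 1
  9 = 9×1
so gcd(19, 10) = 1.
1 divides 15, so solutions exist.
Back-substitute for Bézout coefficients:
  1 = 10 - 1×9
  ... = 10×(2) + 19×(-1)
So 10×(2) ≡ 1 (mod 19); multiply by 15: k ≡ 30 (mod 19).
Smallest nonnegative: k = 30 mod 19 = 11.

11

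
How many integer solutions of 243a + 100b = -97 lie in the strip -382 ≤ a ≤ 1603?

gcd(243, 100) = 1  (243 = 2*100 + 43, 100 = 2*43 + 14, 43 = 3*14 + 1, 14 = 14*1).
Back-substituting, 243*(7) + 100*(-17) = 1.
Scale by -97: particular solution (-679, 1649); reduce a mod 100: (21, -52).
General solution: a = 21 + 100t, b = -52 - 243t for integer t.
-382 ≤ 21 + 100t ≤ 1603 gives t ∈ [-4, 15], which is 20 values.

20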